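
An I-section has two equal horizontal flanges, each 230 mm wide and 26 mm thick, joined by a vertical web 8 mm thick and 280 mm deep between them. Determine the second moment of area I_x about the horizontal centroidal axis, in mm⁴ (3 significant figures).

I_x ≈ 2.95 × 10⁸ mm⁴

Split into non-overlapping primitives; take the origin at the lower-left of the bounding box.
Bottom flange: 230 × 26, A = 5 980 mm², y = 13 mm, Ī = 336 873 mm⁴.
Web: 8 × 280, A = 2 240 mm², y = 166 mm, Ī = 14 634 667 mm⁴.
Top flange: 230 × 26, A = 5 980 mm², y = 319 mm, Ī = 336 873 mm⁴.
By symmetry the centroid is at mid-height, ȳ = 166 mm.
Transfer each piece to the horizontal centroidal axis using Ī + A·d² with d = y − 166:
  bottom flange: d = -153 mm → contributes +140 322 693 mm⁴
  web: d = 0 mm → contributes +14 634 667 mm⁴
  top flange: d = 153 mm → contributes +140 322 693 mm⁴
Total I = 295 280 053 mm⁴.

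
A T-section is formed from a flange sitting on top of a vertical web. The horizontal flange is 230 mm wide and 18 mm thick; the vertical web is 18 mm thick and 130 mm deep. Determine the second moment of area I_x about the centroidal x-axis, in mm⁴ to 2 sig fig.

Decompose the section into non-overlapping parts with the origin at the bottom-left of its bounding rectangle.
Flange: 230 × 18, A = 4 140 mm², y = 139 mm, Ī = 111 780 mm⁴.
Web: 18 × 130, A = 2 340 mm², y = 65 mm, Ī = 3 295 500 mm⁴.
Centroid: ȳ = ΣA·y / ΣA = 112.3 mm.
Transfer each piece to the centroidal x-axis using Ī + A·d² with d = y − 112.3:
  flange: d = 26.72 mm → contributes +3 068 059 mm⁴
  web: d = -47.28 mm → contributes +8 525 841 mm⁴
Total I = 11 593 900 mm⁴.

I_x ≈ 1.2 × 10⁷ mm⁴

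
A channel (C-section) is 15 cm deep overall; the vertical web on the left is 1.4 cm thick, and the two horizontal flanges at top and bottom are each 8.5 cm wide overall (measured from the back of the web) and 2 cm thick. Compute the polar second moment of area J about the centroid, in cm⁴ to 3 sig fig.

J ≈ 1940 cm⁴

Break the section into simple shapes (no overlaps), measuring from the bottom-left corner of the bounding box.
Web: 1.4 × 15, A = 21 cm², y = 7.5 cm, Ī = 393.75 cm⁴.
Top flange (beyond web): 7.1 × 2, A = 14.2 cm², y = 14 cm, Ī = 4.7333 cm⁴.
Bottom flange (beyond web): 7.1 × 2, A = 14.2 cm², y = 1 cm, Ī = 4.7333 cm⁴.
By symmetry the centroid is at mid-height, ȳ = 7.5 cm.
Transfer each piece to the centroidal x-axis using Ī + A·d² with d = y − 7.5:
  web: d = 0 cm → contributes +393.75 cm⁴
  top flange (beyond web): d = 6.5 cm → contributes +604.68 cm⁴
  bottom flange (beyond web): d = -6.5 cm → contributes +604.68 cm⁴
Total I = 1603.1 cm⁴.
For the y-axis: x̄ = 3.1433 cm.
Repeating about the centroidal y-axis gives I_y = 340.8 cm⁴.
Polar second moment: J = I_x + I_y = 1943.9 cm⁴.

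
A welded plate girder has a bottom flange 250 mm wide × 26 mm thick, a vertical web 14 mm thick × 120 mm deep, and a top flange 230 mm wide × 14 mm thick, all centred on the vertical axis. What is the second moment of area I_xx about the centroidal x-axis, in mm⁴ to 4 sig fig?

I_xx ≈ 4.565 × 10⁷ mm⁴

Decompose the section into non-overlapping parts with the origin at the bottom-left of its bounding rectangle.
Bottom plate: 250 × 26, A = 6 500 mm², y = 13 mm, Ī = 366 167 mm⁴.
Web plate: 14 × 120, A = 1 680 mm², y = 86 mm, Ī = 2 016 000 mm⁴.
Top plate: 230 × 14, A = 3 220 mm², y = 153 mm, Ī = 52593.3 mm⁴.
Centroid: ȳ = ΣA·y / ΣA = 63.3018 mm.
Transfer each piece to the centroidal x-axis using Ī + A·d² with d = y − 63.3018:
  bottom plate: d = -50.3018 mm → contributes +16 812 899 mm⁴
  web plate: d = 22.6982 mm → contributes +2 881 553 mm⁴
  top plate: d = 89.6982 mm → contributes +25 959 990 mm⁴
Total I = 45 654 442 mm⁴.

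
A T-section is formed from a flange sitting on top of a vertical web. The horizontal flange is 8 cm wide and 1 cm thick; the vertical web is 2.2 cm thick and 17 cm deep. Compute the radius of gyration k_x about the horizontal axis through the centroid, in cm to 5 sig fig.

Decompose the section into non-overlapping parts with the origin at the bottom-left of its bounding rectangle.
Flange: 8 × 1, A = 8 cm², y = 17.5 cm, Ī = 0.6666667 cm⁴.
Web: 2.2 × 17, A = 37.4 cm², y = 8.5 cm, Ī = 900.7167 cm⁴.
Centroid: ȳ = ΣA·y / ΣA = 10.0859 cm.
Transfer each piece to the horizontal axis through the centroid using Ī + A·d² with d = y − 10.0859:
  flange: d = 7.414097 cm → contributes +440.4173 cm⁴
  web: d = -1.585903 cm → contributes +994.781 cm⁴
Total I = 1435.198 cm⁴.
Radius of gyration: k = √(I/A) = √(1435.198 / 45.4) = 5.622481 cm.

k_x ≈ 5.6225 cm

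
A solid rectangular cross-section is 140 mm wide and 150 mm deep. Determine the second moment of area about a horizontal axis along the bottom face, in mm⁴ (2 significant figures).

The section: 140 × 150, A = 21 000 mm², y = 75 mm, Ī = 39 375 000 mm⁴.
Transfer it to the base of the section using Ī + A·d² with d = y − 0:
  the section: d = 75 mm → contributes +157 500 000 mm⁴
Total I = 157 500 000 mm⁴.

I_base ≈ 1.6 × 10⁸ mm⁴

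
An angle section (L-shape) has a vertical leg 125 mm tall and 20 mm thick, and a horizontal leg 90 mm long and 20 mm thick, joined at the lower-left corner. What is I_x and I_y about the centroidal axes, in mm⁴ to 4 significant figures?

Split into non-overlapping primitives; take the origin at the lower-left of the bounding box.
Vertical leg: 20 × 125, A = 2 500 mm², y = 62.5 mm, Ī = 3 255 208 mm⁴.
Horizontal leg (remainder): 70 × 20, A = 1 400 mm², y = 10 mm, Ī = 46666.7 mm⁴.
Centroid: ȳ = ΣA·y / ΣA = 43.6538 mm.
Transfer each piece to the centroidal x-axis using Ī + A·d² with d = y − 43.6538:
  vertical leg: d = 18.8462 mm → contributes +4 143 152 mm⁴
  horizontal leg (remainder): d = -33.6538 mm → contributes +1 632 281 mm⁴
Total I = 5 775 433 mm⁴.
For the y-axis: x̄ = 26.1538 mm.
Repeating about the centroidal y-axis gives I_y = 2 472 308 mm⁴.

I_x ≈ 5.775 × 10⁶ mm⁴, I_y ≈ 2.472 × 10⁶ mm⁴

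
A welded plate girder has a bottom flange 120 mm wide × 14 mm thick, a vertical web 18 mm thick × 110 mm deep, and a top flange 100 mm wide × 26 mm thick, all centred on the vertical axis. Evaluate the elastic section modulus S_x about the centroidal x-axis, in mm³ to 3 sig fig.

S_x ≈ 2.46 × 10⁵ mm³

Decompose the section into non-overlapping parts with the origin at the bottom-left of its bounding rectangle.
Bottom plate: 120 × 14, A = 1 680 mm², y = 7 mm, Ī = 27 440 mm⁴.
Web plate: 18 × 110, A = 1 980 mm², y = 69 mm, Ī = 1 996 500 mm⁴.
Top plate: 100 × 26, A = 2 600 mm², y = 137 mm, Ī = 146 467 mm⁴.
Centroid: ȳ = ΣA·y / ΣA = 80.604 mm.
Transfer each piece to the centroidal x-axis using Ī + A·d² with d = y − 80.604:
  bottom plate: d = -73.604 mm → contributes +9 128 881 mm⁴
  web plate: d = -11.604 mm → contributes +2 263 105 mm⁴
  top plate: d = 56.396 mm → contributes +8 415 838 mm⁴
Total I = 19 807 824 mm⁴.
Extreme fibre distance c = 80.604 mm; S = I/c = 245 743 mm³.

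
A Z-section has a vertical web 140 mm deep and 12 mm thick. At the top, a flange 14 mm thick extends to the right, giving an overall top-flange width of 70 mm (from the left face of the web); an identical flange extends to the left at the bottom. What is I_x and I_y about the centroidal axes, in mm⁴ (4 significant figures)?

Break the section into simple shapes (no overlaps), measuring from the bottom-left corner of the bounding box.
Web: 12 × 140, A = 1 680 mm², y = 70 mm, Ī = 2 744 000 mm⁴.
Top flange (beyond web): 58 × 14, A = 812 mm², y = 133 mm, Ī = 13262.7 mm⁴.
Bottom flange (beyond web): 58 × 14, A = 812 mm², y = 7 mm, Ī = 13262.7 mm⁴.
Centroid: ȳ = ΣA·y / ΣA = 70 mm.
Transfer each piece to the centroidal x-axis using Ī + A·d² with d = y − 70:
  web: d = 0 mm → contributes +2 744 000 mm⁴
  top flange (beyond web): d = 63 mm → contributes +3 236 091 mm⁴
  bottom flange (beyond web): d = -63 mm → contributes +3 236 091 mm⁴
Total I = 9 216 181 mm⁴.
For the y-axis: x̄ = 64 mm.
Repeating about the centroidal y-axis gives I_y = 2 464 821 mm⁴.

I_x ≈ 9.216 × 10⁶ mm⁴, I_y ≈ 2.465 × 10⁶ mm⁴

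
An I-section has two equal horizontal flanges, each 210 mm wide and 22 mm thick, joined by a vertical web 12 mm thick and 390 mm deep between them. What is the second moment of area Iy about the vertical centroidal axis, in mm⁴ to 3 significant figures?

Break the section into simple shapes (no overlaps), measuring from the bottom-left corner of the bounding box.
Bottom flange: 210 × 22, A = 4 620 mm², x = 105 mm, Ī = 16 978 500 mm⁴.
Web: 12 × 390, A = 4 680 mm², x = 105 mm, Ī = 56 160 mm⁴.
Top flange: 210 × 22, A = 4 620 mm², x = 105 mm, Ī = 16 978 500 mm⁴.
By symmetry the centroid is at mid-width, x̄ = 105 mm.
All pieces are centred on the vertical centroidal axis, so I = ΣĪ = 34 013 160 mm⁴.

Iy ≈ 3.40 × 10⁷ mm⁴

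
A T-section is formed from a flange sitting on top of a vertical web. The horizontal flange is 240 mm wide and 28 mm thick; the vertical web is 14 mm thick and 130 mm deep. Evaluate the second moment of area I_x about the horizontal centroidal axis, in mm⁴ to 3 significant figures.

I_x ≈ 1.19 × 10⁷ mm⁴

Break the section into simple shapes (no overlaps), measuring from the bottom-left corner of the bounding box.
Flange: 240 × 28, A = 6 720 mm², y = 144 mm, Ī = 439 040 mm⁴.
Web: 14 × 130, A = 1 820 mm², y = 65 mm, Ī = 2 563 167 mm⁴.
Centroid: ȳ = ΣA·y / ΣA = 127.16 mm.
Transfer each piece to the horizontal centroidal axis using Ī + A·d² with d = y − 127.16:
  flange: d = 16.836 mm → contributes +2 343 845 mm⁴
  web: d = -62.164 mm → contributes +9 596 292 mm⁴
Total I = 11 940 137 mm⁴.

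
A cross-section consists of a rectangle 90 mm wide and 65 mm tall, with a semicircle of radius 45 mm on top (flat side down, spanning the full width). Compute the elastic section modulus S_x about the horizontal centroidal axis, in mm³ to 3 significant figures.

S_x ≈ 1.35 × 10⁵ mm³

Break the section into simple shapes (no overlaps), measuring from the bottom-left corner of the bounding box.
Rectangular body: 90 × 65, A = 5 850 mm², y = 32.5 mm, Ī = 2 059 688 mm⁴.
Semicircular cap: semicircle r = 45, A = 3180.9 mm², y = 84.099 mm, Ī = 450 072 mm⁴.
Centroid: ȳ = ΣA·y / ΣA = 50.674 mm.
Transfer each piece to the horizontal centroidal axis using Ī + A·d² with d = y − 50.674:
  rectangular body: d = -18.174 mm → contributes +3 991 936 mm⁴
  semicircular cap: d = 33.424 mm → contributes +4 003 716 mm⁴
Total I = 7 995 652 mm⁴.
Extreme fibre distance c = 59.326 mm; S = I/c = 134 775 mm³.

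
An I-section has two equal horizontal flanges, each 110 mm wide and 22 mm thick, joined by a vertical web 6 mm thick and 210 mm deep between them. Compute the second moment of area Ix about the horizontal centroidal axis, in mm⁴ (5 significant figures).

Ix ≈ 6.9953 × 10⁷ mm⁴

Decompose the section into non-overlapping parts with the origin at the bottom-left of its bounding rectangle.
Bottom flange: 110 × 22, A = 2 420 mm², y = 11 mm, Ī = 97606.67 mm⁴.
Web: 6 × 210, A = 1 260 mm², y = 127 mm, Ī = 4 630 500 mm⁴.
Top flange: 110 × 22, A = 2 420 mm², y = 243 mm, Ī = 97606.67 mm⁴.
By symmetry the centroid is at mid-height, ȳ = 127 mm.
Transfer each piece to the horizontal centroidal axis using Ī + A·d² with d = y − 127:
  bottom flange: d = -116 mm → contributes +32 661 127 mm⁴
  web: d = 0 mm → contributes +4 630 500 mm⁴
  top flange: d = 116 mm → contributes +32 661 127 mm⁴
Total I = 69 952 753 mm⁴.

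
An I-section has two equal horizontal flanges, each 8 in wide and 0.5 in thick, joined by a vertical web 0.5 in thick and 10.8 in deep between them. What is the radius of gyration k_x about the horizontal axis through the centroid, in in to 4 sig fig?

Decompose the section into non-overlapping parts with the origin at the bottom-left of its bounding rectangle.
Bottom flange: 8 × 0.5, A = 4 in², y = 0.25 in, Ī = 0.0833333 in⁴.
Web: 0.5 × 10.8, A = 5.4 in², y = 5.9 in, Ī = 52.488 in⁴.
Top flange: 8 × 0.5, A = 4 in², y = 11.55 in, Ī = 0.0833333 in⁴.
By symmetry the centroid is at mid-height, ȳ = 5.9 in.
Transfer each piece to the horizontal axis through the centroid using Ī + A·d² with d = y − 5.9:
  bottom flange: d = -5.65 in → contributes +127.773 in⁴
  web: d = 0 in → contributes +52.488 in⁴
  top flange: d = 5.65 in → contributes +127.773 in⁴
Total I = 308.035 in⁴.
Radius of gyration: k = √(I/A) = √(308.035 / 13.4) = 4.79454 in.

k_x ≈ 4.795 in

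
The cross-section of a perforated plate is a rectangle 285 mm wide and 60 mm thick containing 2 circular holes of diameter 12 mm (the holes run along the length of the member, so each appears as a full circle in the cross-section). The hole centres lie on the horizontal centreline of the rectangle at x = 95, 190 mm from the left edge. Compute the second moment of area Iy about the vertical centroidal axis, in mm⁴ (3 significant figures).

Split into non-overlapping primitives; take the origin at the lower-left of the bounding box.
Plate: 285 × 60, A = 17 100 mm², x = 142.5 mm, Ī = 115 745 625 mm⁴.
Hole 1 (subtracted): ⌀12, A = 113.1 mm², x = 95 mm, Ī = 1017.9 mm⁴.
Hole 2 (subtracted): ⌀12, A = 113.1 mm², x = 190 mm, Ī = 1017.9 mm⁴.
By symmetry the centroid is at mid-width, x̄ = 142.5 mm.
Transfer each piece to the vertical centroidal axis using Ī + A·d² with d = x − 142.5:
  plate: d = 0 mm → contributes +115 745 625 mm⁴
  hole 1: d = -47.5 mm → contributes −256 194 mm⁴
  hole 2: d = 47.5 mm → contributes −256 194 mm⁴
Total I = 115 233 238 mm⁴.

Iy ≈ 1.15 × 10⁸ mm⁴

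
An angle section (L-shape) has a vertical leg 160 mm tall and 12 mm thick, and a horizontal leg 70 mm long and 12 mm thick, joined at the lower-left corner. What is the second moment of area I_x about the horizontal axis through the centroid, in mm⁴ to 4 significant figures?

Decompose the section into non-overlapping parts with the origin at the bottom-left of its bounding rectangle.
Vertical leg: 12 × 160, A = 1 920 mm², y = 80 mm, Ī = 4 096 000 mm⁴.
Horizontal leg (remainder): 58 × 12, A = 696 mm², y = 6 mm, Ī = 8 352 mm⁴.
Centroid: ȳ = ΣA·y / ΣA = 60.3119 mm.
Transfer each piece to the horizontal axis through the centroid using Ī + A·d² with d = y − 60.3119:
  vertical leg: d = 19.6881 mm → contributes +4 840 231 mm⁴
  horizontal leg (remainder): d = -54.3119 mm → contributes +2 061 403 mm⁴
Total I = 6 901 633 mm⁴.

I_x ≈ 6.902 × 10⁶ mm⁴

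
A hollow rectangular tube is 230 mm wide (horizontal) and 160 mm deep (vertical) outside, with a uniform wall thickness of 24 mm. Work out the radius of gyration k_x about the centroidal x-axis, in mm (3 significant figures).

Split into non-overlapping primitives; take the origin at the lower-left of the bounding box.
Outer rectangle: 230 × 160, A = 36 800 mm², y = 80 mm, Ī = 78 506 667 mm⁴.
Inner void (subtracted): 182 × 112, A = 20 384 mm², y = 80 mm, Ī = 21 308 075 mm⁴.
By symmetry the centroid is at mid-height, ȳ = 80 mm.
All pieces are centred on the centroidal x-axis, so I = ΣĪ (holes subtracted) = 57 198 592 mm⁴.
Radius of gyration: k = √(I/A) = √(57 198 592 / 16 416) = 59.028 mm.

k_x ≈ 59.0 mm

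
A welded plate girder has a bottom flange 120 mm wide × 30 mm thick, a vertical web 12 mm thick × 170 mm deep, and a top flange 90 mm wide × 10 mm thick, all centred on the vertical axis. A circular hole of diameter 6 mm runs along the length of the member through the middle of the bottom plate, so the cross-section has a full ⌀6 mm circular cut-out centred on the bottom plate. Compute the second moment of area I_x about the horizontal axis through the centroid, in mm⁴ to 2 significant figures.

Treat the section as a set of non-overlapping primitives; coordinates are from the bounding-box lower-left.
Bottom plate: 120 × 30, A = 3 600 mm², y = 15 mm, Ī = 270 000 mm⁴.
Web plate: 12 × 170, A = 2 040 mm², y = 115 mm, Ī = 4 913 000 mm⁴.
Top plate: 90 × 10, A = 900 mm², y = 205 mm, Ī = 7 500 mm⁴.
Hole (subtracted): ⌀6, A = 28.27 mm², y = 15 mm, Ī = 63.62 mm⁴.
Centroid: ȳ = ΣA·y / ΣA = 72.59 mm.
Transfer each piece to the horizontal axis through the centroid using Ī + A·d² with d = y − 72.59:
  bottom plate: d = -57.59 mm → contributes +12 209 134 mm⁴
  web plate: d = 42.41 mm → contributes +8 582 434 mm⁴
  top plate: d = 132.4 mm → contributes +15 787 044 mm⁴
  hole: d = -57.59 mm → contributes −93 833 mm⁴
Total I = 36 484 778 mm⁴.

I_x ≈ 3.6 × 10⁷ mm⁴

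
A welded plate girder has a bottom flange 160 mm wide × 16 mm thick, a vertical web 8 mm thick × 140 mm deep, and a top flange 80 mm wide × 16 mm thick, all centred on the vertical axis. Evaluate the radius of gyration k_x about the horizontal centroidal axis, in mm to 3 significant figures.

Break the section into simple shapes (no overlaps), measuring from the bottom-left corner of the bounding box.
Bottom plate: 160 × 16, A = 2 560 mm², y = 8 mm, Ī = 54 613 mm⁴.
Web plate: 8 × 140, A = 1 120 mm², y = 86 mm, Ī = 1 829 333 mm⁴.
Top plate: 80 × 16, A = 1 280 mm², y = 164 mm, Ī = 27 307 mm⁴.
Centroid: ȳ = ΣA·y / ΣA = 65.871 mm.
Transfer each piece to the horizontal centroidal axis using Ī + A·d² with d = y − 65.871:
  bottom plate: d = -57.871 mm → contributes +8 628 179 mm⁴
  web plate: d = 20.129 mm → contributes +2 283 133 mm⁴
  top plate: d = 98.129 mm → contributes +12 352 820 mm⁴
Total I = 23 264 131 mm⁴.
Radius of gyration: k = √(I/A) = √(23 264 131 / 4 960) = 68.486 mm.

k_x ≈ 68.5 mm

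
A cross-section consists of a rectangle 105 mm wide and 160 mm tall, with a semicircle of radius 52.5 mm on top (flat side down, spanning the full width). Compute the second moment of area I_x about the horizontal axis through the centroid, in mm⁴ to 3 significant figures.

I_x ≈ 7.27 × 10⁷ mm⁴

Treat the section as a set of non-overlapping primitives; coordinates are from the bounding-box lower-left.
Rectangular body: 105 × 160, A = 16 800 mm², y = 80 mm, Ī = 35 840 000 mm⁴.
Semicircular cap: semicircle r = 52.5, A = 4329.5 mm², y = 182.28 mm, Ī = 833 814 mm⁴.
Centroid: ȳ = ΣA·y / ΣA = 100.96 mm.
Transfer each piece to the horizontal axis through the centroid using Ī + A·d² with d = y − 100.96:
  rectangular body: d = -20.958 mm → contributes +43 219 099 mm⁴
  semicircular cap: d = 81.324 mm → contributes +29 467 293 mm⁴
Total I = 72 686 391 mm⁴.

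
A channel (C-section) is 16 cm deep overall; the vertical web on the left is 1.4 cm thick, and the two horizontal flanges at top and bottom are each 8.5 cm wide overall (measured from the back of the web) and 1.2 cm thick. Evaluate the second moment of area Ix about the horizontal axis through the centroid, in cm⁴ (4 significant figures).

Decompose the section into non-overlapping parts with the origin at the bottom-left of its bounding rectangle.
Web: 1.4 × 16, A = 22.4 cm², y = 8 cm, Ī = 477.867 cm⁴.
Top flange (beyond web): 7.1 × 1.2, A = 8.52 cm², y = 15.4 cm, Ī = 1.0224 cm⁴.
Bottom flange (beyond web): 7.1 × 1.2, A = 8.52 cm², y = 0.6 cm, Ī = 1.0224 cm⁴.
By symmetry the centroid is at mid-height, ȳ = 8 cm.
Transfer each piece to the horizontal axis through the centroid using Ī + A·d² with d = y − 8:
  web: d = 0 cm → contributes +477.867 cm⁴
  top flange (beyond web): d = 7.4 cm → contributes +467.578 cm⁴
  bottom flange (beyond web): d = -7.4 cm → contributes +467.578 cm⁴
Total I = 1413.02 cm⁴.

Ix ≈ 1413 cm⁴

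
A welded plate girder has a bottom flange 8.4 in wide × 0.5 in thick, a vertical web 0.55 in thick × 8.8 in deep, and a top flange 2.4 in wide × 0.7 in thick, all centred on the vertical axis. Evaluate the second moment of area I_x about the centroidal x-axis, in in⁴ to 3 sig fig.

Split into non-overlapping primitives; take the origin at the lower-left of the bounding box.
Bottom plate: 8.4 × 0.5, A = 4.2 in², y = 0.25 in, Ī = 0.0875 in⁴.
Web plate: 0.55 × 8.8, A = 4.84 in², y = 4.9 in, Ī = 31.234 in⁴.
Top plate: 2.4 × 0.7, A = 1.68 in², y = 9.65 in, Ī = 0.0686 in⁴.
Centroid: ȳ = ΣA·y / ΣA = 3.8226 in.
Transfer each piece to the centroidal x-axis using Ī + A·d² with d = y − 3.8226:
  bottom plate: d = -3.5726 in → contributes +53.693 in⁴
  web plate: d = 1.0774 in → contributes +36.853 in⁴
  top plate: d = 5.8274 in → contributes +57.12 in⁴
Total I = 147.67 in⁴.

I_x ≈ 148 in⁴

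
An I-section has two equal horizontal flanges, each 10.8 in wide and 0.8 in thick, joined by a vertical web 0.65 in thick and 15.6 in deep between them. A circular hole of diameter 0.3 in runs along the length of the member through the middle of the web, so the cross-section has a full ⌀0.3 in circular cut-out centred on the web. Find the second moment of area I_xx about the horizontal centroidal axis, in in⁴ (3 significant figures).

Split into non-overlapping primitives; take the origin at the lower-left of the bounding box.
Bottom flange: 10.8 × 0.8, A = 8.64 in², y = 0.4 in, Ī = 0.4608 in⁴.
Web: 0.65 × 15.6, A = 10.14 in², y = 8.6 in, Ī = 205.64 in⁴.
Top flange: 10.8 × 0.8, A = 8.64 in², y = 16.8 in, Ī = 0.4608 in⁴.
Hole (subtracted): ⌀0.3, A = 0.070686 in², y = 8.6 in, Ī = 0.00039761 in⁴.
By symmetry the centroid is at mid-height, ȳ = 8.6 in.
Transfer each piece to the horizontal centroidal axis using Ī + A·d² with d = y − 8.6:
  bottom flange: d = -8.2 in → contributes +581.41 in⁴
  web: d = 0 in → contributes +205.64 in⁴
  top flange: d = 8.2 in → contributes +581.41 in⁴
  hole: d = 0 in → contributes −0.00039761 in⁴
Total I = 1368.5 in⁴.

I_xx ≈ 1370 in⁴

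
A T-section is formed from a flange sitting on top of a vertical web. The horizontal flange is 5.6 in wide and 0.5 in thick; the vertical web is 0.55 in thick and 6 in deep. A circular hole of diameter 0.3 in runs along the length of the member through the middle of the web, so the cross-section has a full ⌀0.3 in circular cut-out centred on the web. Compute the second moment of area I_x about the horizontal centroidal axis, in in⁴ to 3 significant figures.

Break the section into simple shapes (no overlaps), measuring from the bottom-left corner of the bounding box.
Flange: 5.6 × 0.5, A = 2.8 in², y = 6.25 in, Ī = 0.058333 in⁴.
Web: 0.55 × 6, A = 3.3 in², y = 3 in, Ī = 9.9 in⁴.
Hole (subtracted): ⌀0.3, A = 0.070686 in², y = 3 in, Ī = 0.00039761 in⁴.
Centroid: ȳ = ΣA·y / ΣA = 4.5093 in.
Transfer each piece to the horizontal centroidal axis using Ī + A·d² with d = y − 4.5093:
  flange: d = 1.7407 in → contributes +8.5425 in⁴
  web: d = -1.5093 in → contributes +17.417 in⁴
  hole: d = -1.5093 in → contributes −0.16142 in⁴
Total I = 25.798 in⁴.

I_x ≈ 25.8 in⁴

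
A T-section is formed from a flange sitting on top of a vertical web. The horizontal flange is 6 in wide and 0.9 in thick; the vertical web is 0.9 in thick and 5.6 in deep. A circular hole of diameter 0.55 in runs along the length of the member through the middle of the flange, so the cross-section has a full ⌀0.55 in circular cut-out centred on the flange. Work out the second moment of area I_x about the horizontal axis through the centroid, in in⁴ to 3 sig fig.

Split into non-overlapping primitives; take the origin at the lower-left of the bounding box.
Flange: 6 × 0.9, A = 5.4 in², y = 6.05 in, Ī = 0.3645 in⁴.
Web: 0.9 × 5.6, A = 5.04 in², y = 2.8 in, Ī = 13.171 in⁴.
Hole (subtracted): ⌀0.55, A = 0.23758 in², y = 6.05 in, Ī = 0.0044918 in⁴.
Centroid: ȳ = ΣA·y / ΣA = 4.4445 in.
Transfer each piece to the horizontal axis through the centroid using Ī + A·d² with d = y − 4.4445:
  flange: d = 1.6055 in → contributes +14.284 in⁴
  web: d = -1.6445 in → contributes +26.801 in⁴
  hole: d = 1.6055 in → contributes −0.61689 in⁴
Total I = 40.468 in⁴.

I_x ≈ 40.5 in⁴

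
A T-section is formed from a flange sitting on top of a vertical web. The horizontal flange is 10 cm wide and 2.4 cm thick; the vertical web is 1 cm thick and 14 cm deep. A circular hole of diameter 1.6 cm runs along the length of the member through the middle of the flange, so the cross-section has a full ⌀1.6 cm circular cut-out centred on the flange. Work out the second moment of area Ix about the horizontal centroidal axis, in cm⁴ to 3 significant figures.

Treat the section as a set of non-overlapping primitives; coordinates are from the bounding-box lower-left.
Flange: 10 × 2.4, A = 24 cm², y = 15.2 cm, Ī = 11.52 cm⁴.
Web: 1 × 14, A = 14 cm², y = 7 cm, Ī = 228.67 cm⁴.
Hole (subtracted): ⌀1.6, A = 2.0106 cm², y = 15.2 cm, Ī = 0.3217 cm⁴.
Centroid: ȳ = ΣA·y / ΣA = 12.01 cm.
Transfer each piece to the horizontal centroidal axis using Ī + A·d² with d = y − 12.01:
  flange: d = 3.1898 cm → contributes +255.72 cm⁴
  web: d = -5.0102 cm → contributes +580.09 cm⁴
  hole: d = 3.1898 cm → contributes −20.78 cm⁴
Total I = 815.03 cm⁴.

Ix ≈ 815 cm⁴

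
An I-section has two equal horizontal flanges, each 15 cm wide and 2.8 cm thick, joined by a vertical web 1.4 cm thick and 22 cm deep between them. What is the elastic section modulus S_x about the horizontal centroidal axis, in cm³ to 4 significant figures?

S_x ≈ 1030 cm³

Decompose the section into non-overlapping parts with the origin at the bottom-left of its bounding rectangle.
Bottom flange: 15 × 2.8, A = 42 cm², y = 1.4 cm, Ī = 27.44 cm⁴.
Web: 1.4 × 22, A = 30.8 cm², y = 13.8 cm, Ī = 1242.27 cm⁴.
Top flange: 15 × 2.8, A = 42 cm², y = 26.2 cm, Ī = 27.44 cm⁴.
By symmetry the centroid is at mid-height, ȳ = 13.8 cm.
Transfer each piece to the horizontal centroidal axis using Ī + A·d² with d = y − 13.8:
  bottom flange: d = -12.4 cm → contributes +6485.36 cm⁴
  web: d = 0 cm → contributes +1242.27 cm⁴
  top flange: d = 12.4 cm → contributes +6485.36 cm⁴
Total I = 14 213 cm⁴.
Extreme fibre distance c = 13.8 cm; S = I/c = 1029.93 cm³.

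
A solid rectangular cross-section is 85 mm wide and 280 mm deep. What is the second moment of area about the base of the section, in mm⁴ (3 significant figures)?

I_base ≈ 6.22 × 10⁸ mm⁴

The section: 85 × 280, A = 23 800 mm², y = 140 mm, Ī = 155 493 333 mm⁴.
Transfer it to a horizontal axis along the bottom face using Ī + A·d² with d = y − 0:
  the section: d = 140 mm → contributes +621 973 333 mm⁴
Total I = 621 973 333 mm⁴.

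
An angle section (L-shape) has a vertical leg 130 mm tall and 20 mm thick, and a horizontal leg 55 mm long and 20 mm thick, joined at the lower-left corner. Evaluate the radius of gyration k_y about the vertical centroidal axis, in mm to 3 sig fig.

k_y ≈ 13.2 mm

Decompose the section into non-overlapping parts with the origin at the bottom-left of its bounding rectangle.
Vertical leg: 20 × 130, A = 2 600 mm², x = 10 mm, Ī = 86 667 mm⁴.
Horizontal leg (remainder): 35 × 20, A = 700 mm², x = 37.5 mm, Ī = 71 458 mm⁴.
Centroid: x̄ = ΣA·x / ΣA = 15.833 mm.
Transfer each piece to the vertical centroidal axis using Ī + A·d² with d = x − 15.833:
  vertical leg: d = -5.8333 mm → contributes +175 139 mm⁴
  horizontal leg (remainder): d = 21.667 mm → contributes +400 069 mm⁴
Total I = 575 208 mm⁴.
Radius of gyration: k = √(I/A) = √(575 208 / 3 300) = 13.202 mm.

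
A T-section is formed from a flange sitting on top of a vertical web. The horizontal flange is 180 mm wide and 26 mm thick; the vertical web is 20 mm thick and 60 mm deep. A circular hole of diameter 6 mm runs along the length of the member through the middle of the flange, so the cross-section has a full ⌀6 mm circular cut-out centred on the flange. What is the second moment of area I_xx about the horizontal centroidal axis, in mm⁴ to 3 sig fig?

Break the section into simple shapes (no overlaps), measuring from the bottom-left corner of the bounding box.
Flange: 180 × 26, A = 4 680 mm², y = 73 mm, Ī = 263 640 mm⁴.
Web: 20 × 60, A = 1 200 mm², y = 30 mm, Ī = 360 000 mm⁴.
Hole (subtracted): ⌀6, A = 28.274 mm², y = 73 mm, Ī = 63.617 mm⁴.
Centroid: ȳ = ΣA·y / ΣA = 64.182 mm.
Transfer each piece to the horizontal centroidal axis using Ī + A·d² with d = y − 64.182:
  flange: d = 8.8179 mm → contributes +627 536 mm⁴
  web: d = -34.182 mm → contributes +1 762 098 mm⁴
  hole: d = 8.8179 mm → contributes −2262.1 mm⁴
Total I = 2 387 372 mm⁴.

I_xx ≈ 2.39 × 10⁶ mm⁴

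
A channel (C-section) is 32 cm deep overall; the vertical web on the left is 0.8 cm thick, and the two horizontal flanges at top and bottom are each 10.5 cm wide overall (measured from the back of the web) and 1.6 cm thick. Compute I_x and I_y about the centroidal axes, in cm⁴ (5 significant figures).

Decompose the section into non-overlapping parts with the origin at the bottom-left of its bounding rectangle.
Web: 0.8 × 32, A = 25.6 cm², y = 16 cm, Ī = 2184.533 cm⁴.
Top flange (beyond web): 9.7 × 1.6, A = 15.52 cm², y = 31.2 cm, Ī = 3.310933 cm⁴.
Bottom flange (beyond web): 9.7 × 1.6, A = 15.52 cm², y = 0.8 cm, Ī = 3.310933 cm⁴.
By symmetry the centroid is at mid-height, ȳ = 16 cm.
Transfer each piece to the centroidal x-axis using Ī + A·d² with d = y − 16:
  web: d = 0 cm → contributes +2184.533 cm⁴
  top flange (beyond web): d = 15.2 cm → contributes +3589.052 cm⁴
  bottom flange (beyond web): d = -15.2 cm → contributes +3589.052 cm⁴
Total I = 9362.637 cm⁴.
For the y-axis: x̄ = 3.277119 cm.
Repeating about the centroidal y-axis gives I_y = 631.4295 cm⁴.

I_x ≈ 9362.6 cm⁴, I_y ≈ 631.43 cm⁴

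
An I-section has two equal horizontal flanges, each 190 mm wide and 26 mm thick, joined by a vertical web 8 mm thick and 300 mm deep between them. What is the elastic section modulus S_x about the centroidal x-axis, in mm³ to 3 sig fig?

Split into non-overlapping primitives; take the origin at the lower-left of the bounding box.
Bottom flange: 190 × 26, A = 4 940 mm², y = 13 mm, Ī = 278 287 mm⁴.
Web: 8 × 300, A = 2 400 mm², y = 176 mm, Ī = 18 000 000 mm⁴.
Top flange: 190 × 26, A = 4 940 mm², y = 339 mm, Ī = 278 287 mm⁴.
By symmetry the centroid is at mid-height, ȳ = 176 mm.
Transfer each piece to the centroidal x-axis using Ī + A·d² with d = y − 176:
  bottom flange: d = -163 mm → contributes +131 529 147 mm⁴
  web: d = 0 mm → contributes +18 000 000 mm⁴
  top flange: d = 163 mm → contributes +131 529 147 mm⁴
Total I = 281 058 293 mm⁴.
Extreme fibre distance c = 176 mm; S = I/c = 1 596 922 mm³.

S_x ≈ 1.60 × 10⁶ mm³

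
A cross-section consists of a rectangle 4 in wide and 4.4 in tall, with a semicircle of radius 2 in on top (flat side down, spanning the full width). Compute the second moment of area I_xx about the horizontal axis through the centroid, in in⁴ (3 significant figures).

I_xx ≈ 73.2 in⁴

Decompose the section into non-overlapping parts with the origin at the bottom-left of its bounding rectangle.
Rectangular body: 4 × 4.4, A = 17.6 in², y = 2.2 in, Ī = 28.395 in⁴.
Semicircular cap: semicircle r = 2, A = 6.2832 in², y = 5.2488 in, Ī = 1.7561 in⁴.
Centroid: ȳ = ΣA·y / ΣA = 3.0021 in.
Transfer each piece to the horizontal axis through the centroid using Ī + A·d² with d = y − 3.0021:
  rectangular body: d = -0.80208 in → contributes +39.717 in⁴
  semicircular cap: d = 2.2467 in → contributes +33.473 in⁴
Total I = 73.19 in⁴.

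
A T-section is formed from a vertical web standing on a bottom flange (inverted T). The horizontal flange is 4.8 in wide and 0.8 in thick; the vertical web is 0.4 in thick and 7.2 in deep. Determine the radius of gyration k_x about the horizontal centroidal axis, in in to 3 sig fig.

Break the section into simple shapes (no overlaps), measuring from the bottom-left corner of the bounding box.
Flange: 4.8 × 0.8, A = 3.84 in², y = 0.4 in, Ī = 0.2048 in⁴.
Web: 0.4 × 7.2, A = 2.88 in², y = 4.4 in, Ī = 12.442 in⁴.
Centroid: ȳ = ΣA·y / ΣA = 2.1143 in.
Transfer each piece to the horizontal centroidal axis using Ī + A·d² with d = y − 2.1143:
  flange: d = -1.7143 in → contributes +11.49 in⁴
  web: d = 2.2857 in → contributes +27.488 in⁴
Total I = 38.978 in⁴.
Radius of gyration: k = √(I/A) = √(38.978 / 6.72) = 2.4084 in.

k_x ≈ 2.41 in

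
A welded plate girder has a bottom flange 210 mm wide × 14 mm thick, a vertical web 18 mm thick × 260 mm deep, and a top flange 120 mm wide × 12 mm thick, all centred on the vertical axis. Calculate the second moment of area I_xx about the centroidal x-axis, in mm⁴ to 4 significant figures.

I_xx ≈ 1.035 × 10⁸ mm⁴

Treat the section as a set of non-overlapping primitives; coordinates are from the bounding-box lower-left.
Bottom plate: 210 × 14, A = 2 940 mm², y = 7 mm, Ī = 48 020 mm⁴.
Web plate: 18 × 260, A = 4 680 mm², y = 144 mm, Ī = 26 364 000 mm⁴.
Top plate: 120 × 12, A = 1 440 mm², y = 280 mm, Ī = 17 280 mm⁴.
Centroid: ȳ = ΣA·y / ΣA = 121.159 mm.
Transfer each piece to the centroidal x-axis using Ī + A·d² with d = y − 121.159:
  bottom plate: d = -114.159 mm → contributes +38 362 875 mm⁴
  web plate: d = 22.8411 mm → contributes +28 805 622 mm⁴
  top plate: d = 158.841 mm → contributes +36 349 174 mm⁴
Total I = 103 517 671 mm⁴.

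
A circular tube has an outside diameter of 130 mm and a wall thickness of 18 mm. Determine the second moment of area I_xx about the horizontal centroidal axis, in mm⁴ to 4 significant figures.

Split into non-overlapping primitives; take the origin at the lower-left of the bounding box.
Outer circle: ⌀130, A = 13273.2 mm², y = 65 mm, Ī = 14 019 848 mm⁴.
Bore (subtracted): ⌀94, A = 6939.78 mm², y = 65 mm, Ī = 3 832 492 mm⁴.
By symmetry the centroid is at mid-height, ȳ = 65 mm.
All pieces are centred on the horizontal centroidal axis, so I = ΣĪ (holes subtracted) = 10 187 356 mm⁴.

I_xx ≈ 1.019 × 10⁷ mm⁴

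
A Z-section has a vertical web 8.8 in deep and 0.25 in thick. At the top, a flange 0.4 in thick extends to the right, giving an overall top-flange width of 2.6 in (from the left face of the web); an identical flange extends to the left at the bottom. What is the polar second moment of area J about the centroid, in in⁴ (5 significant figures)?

J ≈ 51.439 in⁴

Break the section into simple shapes (no overlaps), measuring from the bottom-left corner of the bounding box.
Web: 0.25 × 8.8, A = 2.2 in², y = 4.4 in, Ī = 14.19733 in⁴.
Top flange (beyond web): 2.35 × 0.4, A = 0.94 in², y = 8.6 in, Ī = 0.01253333 in⁴.
Bottom flange (beyond web): 2.35 × 0.4, A = 0.94 in², y = 0.2 in, Ī = 0.01253333 in⁴.
Centroid: ȳ = ΣA·y / ΣA = 4.4 in.
Transfer each piece to the centroidal x-axis using Ī + A·d² with d = y − 4.4:
  web: d = 0 in → contributes +14.19733 in⁴
  top flange (beyond web): d = 4.2 in → contributes +16.59413 in⁴
  bottom flange (beyond web): d = -4.2 in → contributes +16.59413 in⁴
Total I = 47.3856 in⁴.
For the y-axis: x̄ = 2.475 in.
Repeating about the centroidal y-axis gives I_y = 4.05385 in⁴.
Polar second moment: J = I_x + I_y = 51.43945 in⁴.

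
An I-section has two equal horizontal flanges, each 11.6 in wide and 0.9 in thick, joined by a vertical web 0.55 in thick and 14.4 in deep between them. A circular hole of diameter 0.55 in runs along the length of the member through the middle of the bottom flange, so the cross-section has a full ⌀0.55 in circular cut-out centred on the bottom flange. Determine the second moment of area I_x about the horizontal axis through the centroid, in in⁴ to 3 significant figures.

I_x ≈ 1350 in⁴

Treat the section as a set of non-overlapping primitives; coordinates are from the bounding-box lower-left.
Bottom flange: 11.6 × 0.9, A = 10.44 in², y = 0.45 in, Ī = 0.7047 in⁴.
Web: 0.55 × 14.4, A = 7.92 in², y = 8.1 in, Ī = 136.86 in⁴.
Top flange: 11.6 × 0.9, A = 10.44 in², y = 15.75 in, Ī = 0.7047 in⁴.
Hole (subtracted): ⌀0.55, A = 0.23758 in², y = 0.45 in, Ī = 0.0044918 in⁴.
Centroid: ȳ = ΣA·y / ΣA = 8.1636 in.
Transfer each piece to the horizontal axis through the centroid using Ī + A·d² with d = y − 8.1636:
  bottom flange: d = -7.7136 in → contributes +621.89 in⁴
  web: d = -0.063633 in → contributes +136.89 in⁴
  top flange: d = 7.5864 in → contributes +601.56 in⁴
  hole: d = -7.7136 in → contributes −14.141 in⁴
Total I = 1346.2 in⁴.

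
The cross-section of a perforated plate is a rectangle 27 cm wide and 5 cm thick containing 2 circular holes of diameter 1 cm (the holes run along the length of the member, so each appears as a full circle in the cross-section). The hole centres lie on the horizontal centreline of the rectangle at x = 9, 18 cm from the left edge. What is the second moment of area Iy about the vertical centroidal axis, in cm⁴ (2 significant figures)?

Break the section into simple shapes (no overlaps), measuring from the bottom-left corner of the bounding box.
Plate: 27 × 5, A = 135 cm², x = 13.5 cm, Ī = 8 201 cm⁴.
Hole 1 (subtracted): ⌀1, A = 0.7854 cm², x = 9 cm, Ī = 0.04909 cm⁴.
Hole 2 (subtracted): ⌀1, A = 0.7854 cm², x = 18 cm, Ī = 0.04909 cm⁴.
By symmetry the centroid is at mid-width, x̄ = 13.5 cm.
Transfer each piece to the vertical centroidal axis using Ī + A·d² with d = x − 13.5:
  plate: d = 0 cm → contributes +8 201 cm⁴
  hole 1: d = -4.5 cm → contributes −15.95 cm⁴
  hole 2: d = 4.5 cm → contributes −15.95 cm⁴
Total I = 8 169 cm⁴.

Iy ≈ 8200 cm⁴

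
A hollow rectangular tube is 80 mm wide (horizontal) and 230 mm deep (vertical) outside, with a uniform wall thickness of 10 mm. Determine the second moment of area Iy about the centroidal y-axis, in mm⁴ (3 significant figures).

Iy ≈ 6.03 × 10⁶ mm⁴

Split into non-overlapping primitives; take the origin at the lower-left of the bounding box.
Outer rectangle: 80 × 230, A = 18 400 mm², x = 40 mm, Ī = 9 813 333 mm⁴.
Inner void (subtracted): 60 × 210, A = 12 600 mm², x = 40 mm, Ī = 3 780 000 mm⁴.
By symmetry the centroid is at mid-width, x̄ = 40 mm.
All pieces are centred on the centroidal y-axis, so I = ΣĪ (holes subtracted) = 6 033 333 mm⁴.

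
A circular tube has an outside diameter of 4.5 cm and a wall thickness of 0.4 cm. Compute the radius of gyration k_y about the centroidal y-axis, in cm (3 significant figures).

Decompose the section into non-overlapping parts with the origin at the bottom-left of its bounding rectangle.
Outer circle: ⌀4.5, A = 15.904 cm², x = 2.25 cm, Ī = 20.129 cm⁴.
Bore (subtracted): ⌀3.7, A = 10.752 cm², x = 2.25 cm, Ī = 9.1998 cm⁴.
By symmetry the centroid is at mid-width, x̄ = 2.25 cm.
All pieces are centred on the centroidal y-axis, so I = ΣĪ (holes subtracted) = 10.929 cm⁴.
Radius of gyration: k = √(I/A) = √(10.929 / 5.1522) = 1.4565 cm.

k_y ≈ 1.46 cm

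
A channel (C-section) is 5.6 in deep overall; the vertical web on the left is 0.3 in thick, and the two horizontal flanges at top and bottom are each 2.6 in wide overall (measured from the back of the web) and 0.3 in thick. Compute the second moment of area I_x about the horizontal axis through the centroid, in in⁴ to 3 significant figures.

I_x ≈ 14.1 in⁴

Break the section into simple shapes (no overlaps), measuring from the bottom-left corner of the bounding box.
Web: 0.3 × 5.6, A = 1.68 in², y = 2.8 in, Ī = 4.3904 in⁴.
Top flange (beyond web): 2.3 × 0.3, A = 0.69 in², y = 5.45 in, Ī = 0.005175 in⁴.
Bottom flange (beyond web): 2.3 × 0.3, A = 0.69 in², y = 0.15 in, Ī = 0.005175 in⁴.
By symmetry the centroid is at mid-height, ȳ = 2.8 in.
Transfer each piece to the horizontal axis through the centroid using Ī + A·d² with d = y − 2.8:
  web: d = 0 in → contributes +4.3904 in⁴
  top flange (beyond web): d = 2.65 in → contributes +4.8507 in⁴
  bottom flange (beyond web): d = -2.65 in → contributes +4.8507 in⁴
Total I = 14.092 in⁴.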